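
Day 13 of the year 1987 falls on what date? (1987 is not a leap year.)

13 into January → January 13.

January 13, 1987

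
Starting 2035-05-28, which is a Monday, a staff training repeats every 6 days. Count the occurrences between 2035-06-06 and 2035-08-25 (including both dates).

Occurrences land 6·i days after 2035-05-28 for i = 0, 1, 2, …
2035-06-06 is 9 days after the start; 9 ÷ 6 = 1 remainder 3; since the remainder is 3, round up to i = 2. First occurrence in the window: #3 on 2035-06-09 (2×6 = 12 days in).
2035-08-25 is 89 days after the start; 89 ÷ 6 = 14 remainder 5. Last occurrence in the window: #15 on 2035-08-20.
Occurrences #3 through #15: 13 in total.

13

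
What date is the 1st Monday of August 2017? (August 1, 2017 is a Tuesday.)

August 2017 begins on a Tuesday, so the first Monday is August 7 (6 days later).

2017-08-07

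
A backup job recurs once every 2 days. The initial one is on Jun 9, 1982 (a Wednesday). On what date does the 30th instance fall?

The 30th occurrence is 29 intervals after the first: 29 × 2 = 58 days after Jun 9, 1982.
Jun has 30 days — 21 days to the end of Jun leaves 37.
Jul has 31 days (6 left).
6 days into Aug → Aug 6, 1982.

Aug 6, 1982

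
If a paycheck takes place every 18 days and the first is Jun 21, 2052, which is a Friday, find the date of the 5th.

The 5th occurrence is 4 intervals after the first: 4 × 18 = 72 days after Jun 21, 2052.
Jun has 30 days — 9 days to the end of Jun leaves 63.
Jul has 31 days (32 left).
Aug has 31 days (1 left).
1 day into Sep → Sep 1, 2052.

Sep 1, 2052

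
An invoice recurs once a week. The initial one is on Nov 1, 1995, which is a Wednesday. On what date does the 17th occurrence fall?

The 17th occurrence is 16 intervals after the first: 16 × 7 = 112 days after Nov 1, 1995.
Nov has 30 days — 29 days to the end of Nov leaves 83.
Dec has 31 days (52 left).
Jan has 31 days (21 left).
21 days into Feb → Feb 21, 1996.

Feb 21, 1996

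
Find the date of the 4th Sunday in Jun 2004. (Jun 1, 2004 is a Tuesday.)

Jun 27, 2004

Jun 2004 begins on a Tuesday, so the first Sunday is Jun 6 (5 days later).
The 4th Sunday is 3 weeks later: 6 + 21 = 27.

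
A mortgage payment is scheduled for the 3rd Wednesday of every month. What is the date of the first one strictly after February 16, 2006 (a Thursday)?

February 2006 starts on a Wednesday; its first Wednesday is the 1st, so the 3rd Wednesday is the 15th — February 15, 2006.
That is not after February 16, 2006, so look at March 2006.
March 2006 starts on a Wednesday; its first Wednesday is the 1st, so the 3rd Wednesday is the 15th — March 15, 2006.

March 15, 2006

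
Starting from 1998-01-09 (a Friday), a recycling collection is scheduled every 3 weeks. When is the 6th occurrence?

The 6th occurrence is 5 intervals after the first: 5 × 21 = 105 days after 1998-01-09.
January has 31 days — 22 days to the end of January leaves 83.
February has 28 days (55 left).
March has 31 days (24 left).
24 days into April → 1998-04-24.

1998-04-24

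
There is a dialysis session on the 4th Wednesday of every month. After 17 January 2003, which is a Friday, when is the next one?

22 January 2003

January 2003 starts on a Wednesday; its first Wednesday is the 1st, so the 4th Wednesday is the 22nd — 22 January 2003.
22 January 2003 is after 17 January 2003, so that is the next one.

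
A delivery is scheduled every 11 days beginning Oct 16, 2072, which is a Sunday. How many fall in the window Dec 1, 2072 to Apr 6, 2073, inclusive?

11

Occurrences land 11·i days after Oct 16, 2072 for i = 0, 1, 2, …
Dec 1, 2072 is 46 days after the start; 46 ÷ 11 = 4 remainder 2; since the remainder is 2, round up to i = 5. First occurrence in the window: #6 on Dec 10, 2072 (5×11 = 55 days in).
Apr 6, 2073 is 172 days after the start; 172 ÷ 11 = 15 remainder 7. Last occurrence in the window: #16 on Mar 30, 2073.
Occurrences #6 through #16: 11 in total.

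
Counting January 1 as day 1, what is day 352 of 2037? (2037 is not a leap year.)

Dec 18, 2037

Jan has 31 days (352 − 31 = 321 remain).
Feb has 28 days (321 − 28 = 293 remain).
Mar has 31 days (293 − 31 = 262 remain).
Apr has 30 days (262 − 30 = 232 remain).
May has 31 days (232 − 31 = 201 remain).
Jun has 30 days (201 − 30 = 171 remain).
Jul has 31 days (171 − 31 = 140 remain).
Aug has 31 days (140 − 31 = 109 remain).
Sep has 30 days (109 − 30 = 79 remain).
Oct has 31 days (79 − 31 = 48 remain).
Nov has 30 days (48 − 30 = 18 remain).
18 into Dec → Dec 18.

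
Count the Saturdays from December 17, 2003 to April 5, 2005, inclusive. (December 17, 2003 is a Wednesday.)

December 17, 2003 is a Wednesday; the first Saturday on or after it is December 20, 2003 (3 days later).
From December 20, 2003 to April 5, 2005: 11 + 366 + 95 = 472 days (rest of 2003, 2004, to April 5, 2005 in 2005).
472 ÷ 7 = 67 full weeks with remainder 3, so 67 more Saturdays after the first → 68.

68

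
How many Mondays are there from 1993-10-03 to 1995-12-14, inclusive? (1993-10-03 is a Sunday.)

115

1993-10-03 is a Sunday; the first Monday on or after it is 1993-10-04 (1 day later).
From 1993-10-04 to 1995-12-14: 88 + 365 + 348 = 801 days (rest of 1993, 1994, to 1995-12-14 in 1995).
801 ÷ 7 = 114 full weeks with remainder 3, so 114 more Mondays after the first → 115.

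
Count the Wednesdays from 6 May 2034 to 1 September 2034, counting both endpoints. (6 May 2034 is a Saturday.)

17

6 May 2034 is a Saturday; the first Wednesday on or after it is 10 May 2034 (4 days later).
From 10 May 2034 to 1 September 2034: 21 + 30 + 31 + 31 + 1 = 114 days (rest of May, June, July, August, September).
114 ÷ 7 = 16 full weeks with remainder 2, so 16 more Wednesdays after the first → 17.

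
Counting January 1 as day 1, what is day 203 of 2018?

January has 31 days (203 − 31 = 172 remain).
February has 28 days (172 − 28 = 144 remain).
March has 31 days (144 − 31 = 113 remain).
April has 30 days (113 − 30 = 83 remain).
May has 31 days (83 − 31 = 52 remain).
June has 30 days (52 − 30 = 22 remain).
22 into July → July 22.

2018-07-22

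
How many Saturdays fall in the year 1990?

52

January 1, 1990 is a Monday; the first Saturday on or after it is January 6, 1990 (5 days later).
From January 6, 1990 to December 31, 1990: 25 + 28 + 31 + 30 + 31 + 30 + 31 + 31 + 30 + 31 + 30 + 31 = 359 days (rest of January, February, March, April, May, June, July, August, September, October, November, December).
359 ÷ 7 = 51 full weeks with remainder 2, so 51 more Saturdays after the first → 52.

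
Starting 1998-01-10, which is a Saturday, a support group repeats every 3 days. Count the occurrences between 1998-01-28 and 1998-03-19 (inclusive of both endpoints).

17

Occurrences land 3·i days after 1998-01-10 for i = 0, 1, 2, …
1998-01-28 is 18 days after the start; 18 ÷ 3 = 6 remainder 0. First occurrence in the window: #7 on 1998-01-28 (6×3 = 18 days in).
1998-03-19 is 68 days after the start; 68 ÷ 3 = 22 remainder 2. Last occurrence in the window: #23 on 1998-03-17.
Occurrences #7 through #23: 17 in total.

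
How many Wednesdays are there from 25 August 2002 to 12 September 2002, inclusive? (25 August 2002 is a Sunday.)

25 August 2002 is a Sunday; the first Wednesday on or after it is 28 August 2002 (3 days later).
From 28 August 2002 to 12 September 2002: 3 + 12 = 15 days (rest of August, September).
15 ÷ 7 = 2 full weeks with remainder 1, so 2 more Wednesdays after the first → 3.

3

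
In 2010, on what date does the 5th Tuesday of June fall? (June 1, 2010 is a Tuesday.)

2010-06-29

June 2010 begins on a Tuesday, so the first Tuesday is June 1.
The 5th Tuesday is 4 weeks later: 1 + 28 = 29.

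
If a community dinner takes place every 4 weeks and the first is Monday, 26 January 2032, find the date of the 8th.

9 August 2032

The 8th occurrence is 7 intervals after the first: 7 × 28 = 196 days after 26 January 2032.
January has 31 days — 5 days to the end of January leaves 191.
February has 29 days (162 left).
March has 31 days (131 left).
April has 30 days (101 left).
May has 31 days (70 left).
June has 30 days (40 left).
July has 31 days (9 left).
9 days into August → 9 August 2032.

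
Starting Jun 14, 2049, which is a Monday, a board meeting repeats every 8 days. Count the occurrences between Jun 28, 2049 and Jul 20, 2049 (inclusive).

3

Occurrences land 8·i days after Jun 14, 2049 for i = 0, 1, 2, …
Jun 28, 2049 is 14 days after the start; 14 ÷ 8 = 1 remainder 6; since the remainder is 6, round up to i = 2. First occurrence in the window: #3 on Jun 30, 2049 (2×8 = 16 days in).
Jul 20, 2049 is 36 days after the start; 36 ÷ 8 = 4 remainder 4. Last occurrence in the window: #5 on Jul 16, 2049.
Occurrences #3 through #5: 3 in total.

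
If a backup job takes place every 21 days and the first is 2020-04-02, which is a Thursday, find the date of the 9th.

2020-09-17

The 9th occurrence is 8 intervals after the first: 8 × 21 = 168 days after 2020-04-02.
April has 30 days — 28 days to the end of April leaves 140.
May has 31 days (109 left).
June has 30 days (79 left).
July has 31 days (48 left).
August has 31 days (17 left).
17 days into September → 2020-09-17.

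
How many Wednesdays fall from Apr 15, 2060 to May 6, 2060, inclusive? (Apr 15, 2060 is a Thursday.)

3

Apr 15, 2060 is a Thursday; the first Wednesday on or after it is Apr 21, 2060 (6 days later).
From Apr 21, 2060 to May 6, 2060: 9 + 6 = 15 days (rest of Apr, May).
15 ÷ 7 = 2 full weeks with remainder 1, so 2 more Wednesdays after the first → 3.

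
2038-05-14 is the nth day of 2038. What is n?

134

Days in months before May: 31 + 28 + 31 + 30 = 120.
Plus 14 days into May → day 134.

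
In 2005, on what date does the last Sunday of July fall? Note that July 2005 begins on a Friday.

2005-07-31

July 2005 begins on a Friday, so the first Sunday is July 3 (2 days later).
July 2005 has 31 days. Adding weeks: 3, 10, 17, 24, 31 — the last one ≤ 31 is the 31st.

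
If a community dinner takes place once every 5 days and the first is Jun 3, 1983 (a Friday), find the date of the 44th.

Jan 4, 1984

The 44th occurrence is 43 intervals after the first: 43 × 5 = 215 days after Jun 3, 1983.
Jun has 30 days — 27 days to the end of Jun leaves 188.
Jul has 31 days (157 left).
Aug has 31 days (126 left).
Sep has 30 days (96 left).
Oct has 31 days (65 left).
Nov has 30 days (35 left).
Dec has 31 days (4 left).
4 days into Jan → Jan 4, 1984.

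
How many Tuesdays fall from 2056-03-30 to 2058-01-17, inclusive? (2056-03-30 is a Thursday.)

94

2056-03-30 is a Thursday; the first Tuesday on or after it is 2056-04-04 (5 days later).
From 2056-04-04 to 2058-01-17: 271 + 365 + 17 = 653 days (rest of 2056, 2057, to 2058-01-17 in 2058).
653 ÷ 7 = 93 full weeks with remainder 2, so 93 more Tuesdays after the first → 94.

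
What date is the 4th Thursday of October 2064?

23 October 2064

October 2064 begins on a Wednesday, so the first Thursday is October 2 (1 day later).
The 4th Thursday is 3 weeks later: 2 + 21 = 23.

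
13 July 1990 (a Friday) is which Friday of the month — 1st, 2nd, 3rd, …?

2nd

Day 13 falls in week ⌈13/7⌉ of the month.
Days 1–7 hold the 1st Friday, 8–14 the 2nd, 15–21 the 3rd, 22–28 the 4th, 29–31 the 5th.
13 is in the range for the 2nd.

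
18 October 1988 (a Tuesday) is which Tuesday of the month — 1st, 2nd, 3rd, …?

Day 18 falls in week ⌈18/7⌉ of the month.
Days 1–7 hold the 1st Tuesday, 8–14 the 2nd, 15–21 the 3rd, 22–28 the 4th, 29–31 the 5th.
18 is in the range for the 3rd.

3rd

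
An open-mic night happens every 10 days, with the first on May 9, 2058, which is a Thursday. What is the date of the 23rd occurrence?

The 23rd occurrence is 22 intervals after the first: 22 × 10 = 220 days after May 9, 2058.
May has 31 days — 22 days to the end of May leaves 198.
Jun has 30 days (168 left).
Jul has 31 days (137 left).
Aug has 31 days (106 left).
Sep has 30 days (76 left).
Oct has 31 days (45 left).
Nov has 30 days (15 left).
15 days into Dec → Dec 15, 2058.

Dec 15, 2058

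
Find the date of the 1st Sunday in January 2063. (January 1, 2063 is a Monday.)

January 2063 begins on a Monday, so the first Sunday is January 7 (6 days later).

2063-01-07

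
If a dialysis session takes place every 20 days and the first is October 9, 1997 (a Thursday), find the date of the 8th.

February 26, 1998

The 8th occurrence is 7 intervals after the first: 7 × 20 = 140 days after October 9, 1997.
October has 31 days — 22 days to the end of October leaves 118.
November has 30 days (88 left).
December has 31 days (57 left).
January has 31 days (26 left).
26 days into February → February 26, 1998.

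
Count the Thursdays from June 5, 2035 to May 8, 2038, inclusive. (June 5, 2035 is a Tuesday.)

153

June 5, 2035 is a Tuesday; the first Thursday on or after it is June 7, 2035 (2 days later).
From June 7, 2035 to May 8, 2038: 207 + 366 + 365 + 128 = 1066 days (rest of 2035, 2036, 2037, to May 8, 2038 in 2038).
1066 ÷ 7 = 152 full weeks with remainder 2, so 152 more Thursdays after the first → 153.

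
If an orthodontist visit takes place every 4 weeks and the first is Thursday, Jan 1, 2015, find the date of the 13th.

The 13th occurrence is 12 intervals after the first: 12 × 28 = 336 days after Jan 1, 2015.
Jan has 31 days — 30 days to the end of Jan leaves 306.
Feb has 28 days (278 left).
Mar has 31 days (247 left).
Apr has 30 days (217 left).
May has 31 days (186 left).
Jun has 30 days (156 left).
Jul has 31 days (125 left).
Aug has 31 days (94 left).
Sep has 30 days (64 left).
Oct has 31 days (33 left).
Nov has 30 days (3 left).
3 days into Dec → Dec 3, 2015.

Dec 3, 2015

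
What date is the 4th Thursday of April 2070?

April 2070 begins on a Tuesday, so the first Thursday is April 3 (2 days later).
The 4th Thursday is 3 weeks later: 3 + 21 = 24.

April 24, 2070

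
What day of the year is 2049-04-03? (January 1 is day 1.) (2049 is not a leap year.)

93

Days in months before April: 31 + 28 + 31 = 90.
Plus 3 days into April → day 93.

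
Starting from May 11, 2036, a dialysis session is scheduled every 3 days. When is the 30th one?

The 30th occurrence is 29 intervals after the first: 29 × 3 = 87 days after May 11, 2036.
May has 31 days — 20 days to the end of May leaves 67.
Jun has 30 days (37 left).
Jul has 31 days (6 left).
6 days into Aug → Aug 6, 2036.

Aug 6, 2036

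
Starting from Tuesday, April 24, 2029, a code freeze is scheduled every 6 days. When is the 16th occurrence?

July 23, 2029

The 16th occurrence is 15 intervals after the first: 15 × 6 = 90 days after April 24, 2029.
April has 30 days — 6 days to the end of April leaves 84.
May has 31 days (53 left).
June has 30 days (23 left).
23 days into July → July 23, 2029.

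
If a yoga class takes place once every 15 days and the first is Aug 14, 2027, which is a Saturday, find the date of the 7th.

The 7th occurrence is 6 intervals after the first: 6 × 15 = 90 days after Aug 14, 2027.
Aug has 31 days — 17 days to the end of Aug leaves 73.
Sep has 30 days (43 left).
Oct has 31 days (12 left).
12 days into Nov → Nov 12, 2027.

Nov 12, 2027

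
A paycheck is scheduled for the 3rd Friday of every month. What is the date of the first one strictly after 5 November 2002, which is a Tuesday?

November 2002 starts on a Friday; its first Friday is the 1st, so the 3rd Friday is the 15th — 15 November 2002.
15 November 2002 is after 5 November 2002, so that is the next one.

15 November 2002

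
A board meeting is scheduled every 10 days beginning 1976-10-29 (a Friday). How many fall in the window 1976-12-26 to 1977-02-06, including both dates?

Occurrences land 10·i days after 1976-10-29 for i = 0, 1, 2, …
1976-12-26 is 58 days after the start; 58 ÷ 10 = 5 remainder 8; since the remainder is 8, round up to i = 6. First occurrence in the window: #7 on 1976-12-28 (6×10 = 60 days in).
1977-02-06 is 100 days after the start; 100 ÷ 10 = 10 remainder 0. Last occurrence in the window: #11 on 1977-02-06.
Occurrences #7 through #11: 5 in total.

5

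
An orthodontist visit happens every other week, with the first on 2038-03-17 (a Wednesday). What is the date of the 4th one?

The 4th occurrence is 3 intervals after the first: 3 × 14 = 42 days after 2038-03-17.
March has 31 days — 14 days to the end of March leaves 28.
28 days into April → 2038-04-28.

2038-04-28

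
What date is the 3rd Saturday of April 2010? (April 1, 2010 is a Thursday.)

April 17, 2010

April 2010 begins on a Thursday, so the first Saturday is April 3 (2 days later).
The 3rd Saturday is 2 weeks later: 3 + 14 = 17.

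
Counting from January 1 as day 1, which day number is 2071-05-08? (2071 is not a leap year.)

128

Days in months before May: 31 + 28 + 31 + 30 = 120.
Plus 8 days into May → day 128.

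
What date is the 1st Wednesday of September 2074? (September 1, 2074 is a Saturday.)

2074-09-05

September 2074 begins on a Saturday, so the first Wednesday is September 5 (4 days later).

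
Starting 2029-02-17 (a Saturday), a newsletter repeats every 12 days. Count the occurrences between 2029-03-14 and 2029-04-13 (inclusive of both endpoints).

2

Occurrences land 12·i days after 2029-02-17 for i = 0, 1, 2, …
2029-03-14 is 25 days after the start; 25 ÷ 12 = 2 remainder 1; since the remainder is 1, round up to i = 3. First occurrence in the window: #4 on 2029-03-25 (3×12 = 36 days in).
2029-04-13 is 55 days after the start; 55 ÷ 12 = 4 remainder 7. Last occurrence in the window: #5 on 2029-04-06.
Occurrences #4 through #5: 2 in total.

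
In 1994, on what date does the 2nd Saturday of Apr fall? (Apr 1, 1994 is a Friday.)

Apr 9, 1994

Apr 1994 begins on a Friday, so the first Saturday is Apr 2 (1 day later).
The 2nd Saturday is 1 weeks later: 2 + 7 = 9.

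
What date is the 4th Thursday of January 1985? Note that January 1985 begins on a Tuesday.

January 1985 begins on a Tuesday, so the first Thursday is January 3 (2 days later).
The 4th Thursday is 3 weeks later: 3 + 21 = 24.

1985-01-24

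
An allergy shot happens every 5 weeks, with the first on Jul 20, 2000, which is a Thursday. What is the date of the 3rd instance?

Sep 28, 2000

The 3rd occurrence is 2 intervals after the first: 2 × 35 = 70 days after Jul 20, 2000.
Jul has 31 days — 11 days to the end of Jul leaves 59.
Aug has 31 days (28 left).
28 days into Sep → Sep 28, 2000.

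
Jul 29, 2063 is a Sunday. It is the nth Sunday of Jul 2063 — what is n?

5th

Day 29 falls in week ⌈29/7⌉ of the month.
Days 1–7 hold the 1st Sunday, 8–14 the 2nd, 15–21 the 3rd, 22–28 the 4th, 29–31 the 5th.
29 is in the range for the 5th.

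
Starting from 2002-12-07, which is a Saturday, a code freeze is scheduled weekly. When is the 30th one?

The 30th occurrence is 29 intervals after the first: 29 × 7 = 203 days after 2002-12-07.
December has 31 days — 24 days to the end of December leaves 179.
January has 31 days (148 left).
February has 28 days (120 left).
March has 31 days (89 left).
April has 30 days (59 left).
May has 31 days (28 left).
28 days into June → 2003-06-28.

2003-06-28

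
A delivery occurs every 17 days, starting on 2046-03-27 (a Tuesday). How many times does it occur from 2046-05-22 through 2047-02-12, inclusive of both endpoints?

Occurrences land 17·i days after 2046-03-27 for i = 0, 1, 2, …
2046-05-22 is 56 days after the start; 56 ÷ 17 = 3 remainder 5; since the remainder is 5, round up to i = 4. First occurrence in the window: #5 on 2046-06-03 (4×17 = 68 days in).
2047-02-12 is 322 days after the start; 322 ÷ 17 = 18 remainder 16. Last occurrence in the window: #19 on 2047-01-27.
Occurrences #5 through #19: 15 in total.

15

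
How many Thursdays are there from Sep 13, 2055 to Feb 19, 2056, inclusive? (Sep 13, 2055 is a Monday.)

23

Sep 13, 2055 is a Monday; the first Thursday on or after it is Sep 16, 2055 (3 days later).
From Sep 16, 2055 to Feb 19, 2056: 14 + 31 + 30 + 31 + 31 + 19 = 156 days (rest of Sep, Oct, Nov, Dec, Jan, Feb).
156 ÷ 7 = 22 full weeks with remainder 2, so 22 more Thursdays after the first → 23.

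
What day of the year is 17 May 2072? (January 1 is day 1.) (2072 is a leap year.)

Days in months before May: 31 + 29 + 31 + 30 = 121.
Plus 17 days into May → day 138.

138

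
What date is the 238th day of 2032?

2032-08-25

January has 31 days (238 − 31 = 207 remain).
February has 29 days (207 − 29 = 178 remain).
March has 31 days (178 − 31 = 147 remain).
April has 30 days (147 − 30 = 117 remain).
May has 31 days (117 − 31 = 86 remain).
June has 30 days (86 − 30 = 56 remain).
July has 31 days (56 − 31 = 25 remain).
25 into August → August 25.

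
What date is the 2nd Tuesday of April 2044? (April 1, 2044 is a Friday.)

2044-04-12

April 2044 begins on a Friday, so the first Tuesday is April 5 (4 days later).
The 2nd Tuesday is 1 weeks later: 5 + 7 = 12.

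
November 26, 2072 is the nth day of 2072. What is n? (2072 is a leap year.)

331

Days in months before November: 31 + 29 + 31 + 30 + 31 + 30 + 31 + 31 + 30 + 31 = 305.
Plus 26 days into November → day 331.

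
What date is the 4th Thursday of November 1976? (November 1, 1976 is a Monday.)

1976-11-25

November 1976 begins on a Monday, so the first Thursday is November 4 (3 days later).
The 4th Thursday is 3 weeks later: 4 + 21 = 25.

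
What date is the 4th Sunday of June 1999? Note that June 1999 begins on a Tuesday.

June 27, 1999

June 1999 begins on a Tuesday, so the first Sunday is June 6 (5 days later).
The 4th Sunday is 3 weeks later: 6 + 21 = 27.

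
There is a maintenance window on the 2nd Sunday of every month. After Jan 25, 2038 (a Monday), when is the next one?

Feb 14, 2038

Jan 2038 starts on a Friday; its first Sunday is the 3rd, so the 2nd Sunday is the 10th — Jan 10, 2038.
That is not after Jan 25, 2038, so look at Feb 2038.
Feb 2038 starts on a Monday; its first Sunday is the 7th, so the 2nd Sunday is the 14th — Feb 14, 2038.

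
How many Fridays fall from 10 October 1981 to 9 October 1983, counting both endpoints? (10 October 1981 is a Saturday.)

104

10 October 1981 is a Saturday; the first Friday on or after it is 16 October 1981 (6 days later).
From 16 October 1981 to 9 October 1983: 76 + 365 + 282 = 723 days (rest of 1981, 1982, to 9 October 1983 in 1983).
723 ÷ 7 = 103 full weeks with remainder 2, so 103 more Fridays after the first → 104.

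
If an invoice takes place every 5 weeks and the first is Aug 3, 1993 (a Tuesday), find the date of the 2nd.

Sep 7, 1993

The 2nd occurrence is 1 interval after the first: 1 × 35 = 35 days after Aug 3, 1993.
Aug has 31 days — 28 days to the end of Aug leaves 7.
7 days into Sep → Sep 7, 1993.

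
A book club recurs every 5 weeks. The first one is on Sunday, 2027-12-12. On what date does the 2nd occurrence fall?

2028-01-16

The 2nd occurrence is 1 interval after the first: 1 × 35 = 35 days after 2027-12-12.
December has 31 days — 19 days to the end of December leaves 16.
16 days into January → 2028-01-16.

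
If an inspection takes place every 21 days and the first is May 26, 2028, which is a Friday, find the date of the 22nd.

The 22nd occurrence is 21 intervals after the first: 21 × 21 = 441 days after May 26, 2028.
May has 31 days — 5 days to the end of May leaves 436.
From end of May to end of 2028 is 214 days (222 left).
Jan has 31 days (191 left).
Feb has 28 days (163 left).
Mar has 31 days (132 left).
Apr has 30 days (102 left).
May has 31 days (71 left).
Jun has 30 days (41 left).
Jul has 31 days (10 left).
10 days into Aug → Aug 10, 2029.

Aug 10, 2029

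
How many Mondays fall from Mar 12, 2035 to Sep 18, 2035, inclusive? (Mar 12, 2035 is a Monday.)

28

Mar 12, 2035 is a Monday; the first Monday on or after it is Mar 12, 2035.
From Mar 12, 2035 to Sep 18, 2035: 19 + 30 + 31 + 30 + 31 + 31 + 18 = 190 days (rest of Mar, Apr, May, Jun, Jul, Aug, Sep).
190 ÷ 7 = 27 full weeks with remainder 1, so 27 more Mondays after the first → 28.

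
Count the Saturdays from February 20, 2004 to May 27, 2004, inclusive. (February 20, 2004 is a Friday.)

February 20, 2004 is a Friday; the first Saturday on or after it is February 21, 2004 (1 day later).
From February 21, 2004 to May 27, 2004: 8 + 31 + 30 + 27 = 96 days (rest of February, March, April, May).
96 ÷ 7 = 13 full weeks with remainder 5, so 13 more Saturdays after the first → 14.

14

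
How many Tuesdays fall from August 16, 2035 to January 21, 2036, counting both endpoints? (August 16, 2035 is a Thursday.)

22

August 16, 2035 is a Thursday; the first Tuesday on or after it is August 21, 2035 (5 days later).
From August 21, 2035 to January 21, 2036: 10 + 30 + 31 + 30 + 31 + 21 = 153 days (rest of August, September, October, November, December, January).
153 ÷ 7 = 21 full weeks with remainder 6, so 21 more Tuesdays after the first → 22.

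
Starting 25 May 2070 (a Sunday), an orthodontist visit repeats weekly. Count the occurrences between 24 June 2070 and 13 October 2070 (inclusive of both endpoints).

16

Occurrences land 7·i days after 25 May 2070 for i = 0, 1, 2, …
24 June 2070 is 30 days after the start; 30 ÷ 7 = 4 remainder 2; since the remainder is 2, round up to i = 5. First occurrence in the window: #6 on 29 June 2070 (5×7 = 35 days in).
13 October 2070 is 141 days after the start; 141 ÷ 7 = 20 remainder 1. Last occurrence in the window: #21 on 12 October 2070.
Occurrences #6 through #21: 16 in total.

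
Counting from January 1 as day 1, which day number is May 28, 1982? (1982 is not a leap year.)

148

Days in months before May: 31 + 28 + 31 + 30 = 120.
Plus 28 days into May → day 148.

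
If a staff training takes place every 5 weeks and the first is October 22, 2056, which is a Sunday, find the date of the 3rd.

The 3rd occurrence is 2 intervals after the first: 2 × 35 = 70 days after October 22, 2056.
October has 31 days — 9 days to the end of October leaves 61.
November has 30 days (31 left).
31 days into December → December 31, 2056.

December 31, 2056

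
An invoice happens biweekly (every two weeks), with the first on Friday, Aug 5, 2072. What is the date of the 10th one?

The 10th occurrence is 9 intervals after the first: 9 × 14 = 126 days after Aug 5, 2072.
Aug has 31 days — 26 days to the end of Aug leaves 100.
Sep has 30 days (70 left).
Oct has 31 days (39 left).
Nov has 30 days (9 left).
9 days into Dec → Dec 9, 2072.

Dec 9, 2072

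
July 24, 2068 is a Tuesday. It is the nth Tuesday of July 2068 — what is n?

Day 24 falls in week ⌈24/7⌉ of the month.
Days 1–7 hold the 1st Tuesday, 8–14 the 2nd, 15–21 the 3rd, 22–28 the 4th, 29–31 the 5th.
24 is in the range for the 4th.

4th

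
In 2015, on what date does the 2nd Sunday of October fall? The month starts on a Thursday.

October 2015 begins on a Thursday, so the first Sunday is October 4 (3 days later).
The 2nd Sunday is 1 weeks later: 4 + 7 = 11.

11 October 2015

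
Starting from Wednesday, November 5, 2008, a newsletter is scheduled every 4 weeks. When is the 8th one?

May 20, 2009

The 8th occurrence is 7 intervals after the first: 7 × 28 = 196 days after November 5, 2008.
November has 30 days — 25 days to the end of November leaves 171.
December has 31 days (140 left).
January has 31 days (109 left).
February has 28 days (81 left).
March has 31 days (50 left).
April has 30 days (20 left).
20 days into May → May 20, 2009.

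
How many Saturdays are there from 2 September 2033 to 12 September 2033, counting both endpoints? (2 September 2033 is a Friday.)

2 September 2033 is a Friday; the first Saturday on or after it is 3 September 2033 (1 day later).
From 3 September 2033 to 12 September 2033 is 12 − 3 = 9 days.
9 ÷ 7 = 1 full weeks with remainder 2, so 1 more Saturdays after the first → 2.

2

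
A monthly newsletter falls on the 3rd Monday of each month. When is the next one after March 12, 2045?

March 2045 starts on a Wednesday; its first Monday is the 6th, so the 3rd Monday is the 20th — March 20, 2045.
March 20, 2045 is after March 12, 2045, so that is the next one.

March 20, 2045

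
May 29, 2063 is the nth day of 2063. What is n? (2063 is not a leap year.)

149

Days in months before May: 31 + 28 + 31 + 30 = 120.
Plus 29 days into May → day 149.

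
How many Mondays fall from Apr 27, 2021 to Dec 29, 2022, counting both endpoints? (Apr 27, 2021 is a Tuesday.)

Apr 27, 2021 is a Tuesday; the first Monday on or after it is May 3, 2021 (6 days later).
From May 3, 2021 to Dec 29, 2022: 242 + 363 = 605 days (rest of 2021, to Dec 29, 2022 in 2022).
605 ÷ 7 = 86 full weeks with remainder 3, so 86 more Mondays after the first → 87.

87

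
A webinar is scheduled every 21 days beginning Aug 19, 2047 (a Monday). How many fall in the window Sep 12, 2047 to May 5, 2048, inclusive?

11

Occurrences land 21·i days after Aug 19, 2047 for i = 0, 1, 2, …
Sep 12, 2047 is 24 days after the start; 24 ÷ 21 = 1 remainder 3; since the remainder is 3, round up to i = 2. First occurrence in the window: #3 on Sep 30, 2047 (2×21 = 42 days in).
May 5, 2048 is 260 days after the start; 260 ÷ 21 = 12 remainder 8. Last occurrence in the window: #13 on Apr 27, 2048.
Occurrences #3 through #13: 11 in total.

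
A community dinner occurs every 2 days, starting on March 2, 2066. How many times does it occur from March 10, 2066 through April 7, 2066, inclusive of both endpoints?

15

Occurrences land 2·i days after March 2, 2066 for i = 0, 1, 2, …
March 10, 2066 is 8 days after the start; 8 ÷ 2 = 4 remainder 0. First occurrence in the window: #5 on March 10, 2066 (4×2 = 8 days in).
April 7, 2066 is 36 days after the start; 36 ÷ 2 = 18 remainder 0. Last occurrence in the window: #19 on April 7, 2066.
Occurrences #5 through #19: 15 in total.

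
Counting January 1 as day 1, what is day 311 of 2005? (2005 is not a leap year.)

7 November 2005

January has 31 days (311 − 31 = 280 remain).
February has 28 days (280 − 28 = 252 remain).
March has 31 days (252 − 31 = 221 remain).
April has 30 days (221 − 30 = 191 remain).
May has 31 days (191 − 31 = 160 remain).
June has 30 days (160 − 30 = 130 remain).
July has 31 days (130 − 31 = 99 remain).
August has 31 days (99 − 31 = 68 remain).
September has 30 days (68 − 30 = 38 remain).
October has 31 days (38 − 31 = 7 remain).
7 into November → November 7.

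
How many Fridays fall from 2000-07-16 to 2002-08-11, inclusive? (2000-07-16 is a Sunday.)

2000-07-16 is a Sunday; the first Friday on or after it is 2000-07-21 (5 days later).
From 2000-07-21 to 2002-08-11: 163 + 365 + 223 = 751 days (rest of 2000, 2001, to 2002-08-11 in 2002).
751 ÷ 7 = 107 full weeks with remainder 2, so 107 more Fridays after the first → 108.

108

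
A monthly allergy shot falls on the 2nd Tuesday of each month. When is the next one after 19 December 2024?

14 January 2025

December 2024 starts on a Sunday; its first Tuesday is the 3rd, so the 2nd Tuesday is the 10th — 10 December 2024.
That is not after 19 December 2024, so look at January 2025.
January 2025 starts on a Wednesday; its first Tuesday is the 7th, so the 2nd Tuesday is the 14th — 14 January 2025.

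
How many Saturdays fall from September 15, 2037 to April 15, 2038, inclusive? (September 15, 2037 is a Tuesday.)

September 15, 2037 is a Tuesday; the first Saturday on or after it is September 19, 2037 (4 days later).
From September 19, 2037 to April 15, 2038: 11 + 31 + 30 + 31 + 31 + 28 + 31 + 15 = 208 days (rest of September, October, November, December, January, February, March, April).
208 ÷ 7 = 29 full weeks with remainder 5, so 29 more Saturdays after the first → 30.

30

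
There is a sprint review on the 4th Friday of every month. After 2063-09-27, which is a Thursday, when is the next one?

September 2063 starts on a Saturday; its first Friday is the 7th, so the 4th Friday is the 28th — 2063-09-28.
2063-09-28 is after 2063-09-27, so that is the next one.

2063-09-28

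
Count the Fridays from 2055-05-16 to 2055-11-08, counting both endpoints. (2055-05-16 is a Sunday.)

2055-05-16 is a Sunday; the first Friday on or after it is 2055-05-21 (5 days later).
From 2055-05-21 to 2055-11-08: 10 + 30 + 31 + 31 + 30 + 31 + 8 = 171 days (rest of May, June, July, August, September, October, November).
171 ÷ 7 = 24 full weeks with remainder 3, so 24 more Fridays after the first → 25.

25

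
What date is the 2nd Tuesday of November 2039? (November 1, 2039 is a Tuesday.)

November 8, 2039

November 2039 begins on a Tuesday, so the first Tuesday is November 1.
The 2nd Tuesday is 1 weeks later: 1 + 7 = 8.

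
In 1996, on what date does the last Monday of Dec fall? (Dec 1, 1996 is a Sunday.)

Dec 1996 begins on a Sunday, so the first Monday is Dec 2 (1 day later).
Dec 1996 has 31 days. Adding weeks: 2, 9, 16, 23, 30 — the last one ≤ 31 is the 30th.

Dec 30, 1996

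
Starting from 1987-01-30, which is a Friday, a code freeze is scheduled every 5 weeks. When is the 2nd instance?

The 2nd occurrence is 1 interval after the first: 1 × 35 = 35 days after 1987-01-30.
January has 31 days — 1 day to the end of January leaves 34.
February has 28 days (6 left).
6 days into March → 1987-03-06.

1987-03-06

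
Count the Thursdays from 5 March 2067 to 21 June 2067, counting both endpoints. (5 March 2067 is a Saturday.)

15

5 March 2067 is a Saturday; the first Thursday on or after it is 10 March 2067 (5 days later).
From 10 March 2067 to 21 June 2067: 21 + 30 + 31 + 21 = 103 days (rest of March, April, May, June).
103 ÷ 7 = 14 full weeks with remainder 5, so 14 more Thursdays after the first → 15.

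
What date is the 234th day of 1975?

August 22, 1975

January has 31 days (234 − 31 = 203 remain).
February has 28 days (203 − 28 = 175 remain).
March has 31 days (175 − 31 = 144 remain).
April has 30 days (144 − 30 = 114 remain).
May has 31 days (114 − 31 = 83 remain).
June has 30 days (83 − 30 = 53 remain).
July has 31 days (53 − 31 = 22 remain).
22 into August → August 22.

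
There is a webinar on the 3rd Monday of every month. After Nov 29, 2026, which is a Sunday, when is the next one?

Dec 21, 2026

Nov 2026 starts on a Sunday; its first Monday is the 2nd, so the 3rd Monday is the 16th — Nov 16, 2026.
That is not after Nov 29, 2026, so look at Dec 2026.
Dec 2026 starts on a Tuesday; its first Monday is the 7th, so the 3rd Monday is the 21st — Dec 21, 2026.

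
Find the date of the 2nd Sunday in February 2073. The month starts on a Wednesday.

February 2073 begins on a Wednesday, so the first Sunday is February 5 (4 days later).
The 2nd Sunday is 1 weeks later: 5 + 7 = 12.

2073-02-12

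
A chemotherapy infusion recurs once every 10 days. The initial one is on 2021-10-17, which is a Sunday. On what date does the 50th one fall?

The 50th occurrence is 49 intervals after the first: 49 × 10 = 490 days after 2021-10-17.
October has 31 days — 14 days to the end of October leaves 476.
From end of October to end of 2021 is 61 days (415 left).
2022 has 365 days (50 left).
January has 31 days (19 left).
19 days into February → 2023-02-19.

2023-02-19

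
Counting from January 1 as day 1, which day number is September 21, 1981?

264

Days in months before September: 31 + 28 + 31 + 30 + 31 + 30 + 31 + 31 = 243.
Plus 21 days into September → day 264.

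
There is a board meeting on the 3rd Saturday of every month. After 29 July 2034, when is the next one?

19 August 2034

July 2034 starts on a Saturday; its first Saturday is the 1st, so the 3rd Saturday is the 15th — 15 July 2034.
That is not after 29 July 2034, so look at August 2034.
August 2034 starts on a Tuesday; its first Saturday is the 5th, so the 3rd Saturday is the 19th — 19 August 2034.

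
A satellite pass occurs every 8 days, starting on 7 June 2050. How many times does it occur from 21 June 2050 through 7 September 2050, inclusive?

Occurrences land 8·i days after 7 June 2050 for i = 0, 1, 2, …
21 June 2050 is 14 days after the start; 14 ÷ 8 = 1 remainder 6; since the remainder is 6, round up to i = 2. First occurrence in the window: #3 on 23 June 2050 (2×8 = 16 days in).
7 September 2050 is 92 days after the start; 92 ÷ 8 = 11 remainder 4. Last occurrence in the window: #12 on 3 September 2050.
Occurrences #3 through #12: 10 in total.

10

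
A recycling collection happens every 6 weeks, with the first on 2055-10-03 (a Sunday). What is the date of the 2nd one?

The 2nd occurrence is 1 interval after the first: 1 × 42 = 42 days after 2055-10-03.
October has 31 days — 28 days to the end of October leaves 14.
14 days into November → 2055-11-14.

2055-11-14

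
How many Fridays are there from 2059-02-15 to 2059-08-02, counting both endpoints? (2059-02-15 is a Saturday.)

24

2059-02-15 is a Saturday; the first Friday on or after it is 2059-02-21 (6 days later).
From 2059-02-21 to 2059-08-02: 7 + 31 + 30 + 31 + 30 + 31 + 2 = 162 days (rest of February, March, April, May, June, July, August).
162 ÷ 7 = 23 full weeks with remainder 1, so 23 more Fridays after the first → 24.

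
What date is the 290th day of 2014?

17 October 2014

January has 31 days (290 − 31 = 259 remain).
February has 28 days (259 − 28 = 231 remain).
March has 31 days (231 − 31 = 200 remain).
April has 30 days (200 − 30 = 170 remain).
May has 31 days (170 − 31 = 139 remain).
June has 30 days (139 − 30 = 109 remain).
July has 31 days (109 − 31 = 78 remain).
August has 31 days (78 − 31 = 47 remain).
September has 30 days (47 − 30 = 17 remain).
17 into October → October 17.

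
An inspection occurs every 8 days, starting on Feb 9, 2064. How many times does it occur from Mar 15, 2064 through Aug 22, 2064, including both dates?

20

Occurrences land 8·i days after Feb 9, 2064 for i = 0, 1, 2, …
Mar 15, 2064 is 35 days after the start; 35 ÷ 8 = 4 remainder 3; since the remainder is 3, round up to i = 5. First occurrence in the window: #6 on Mar 20, 2064 (5×8 = 40 days in).
Aug 22, 2064 is 195 days after the start; 195 ÷ 8 = 24 remainder 3. Last occurrence in the window: #25 on Aug 19, 2064.
Occurrences #6 through #25: 20 in total.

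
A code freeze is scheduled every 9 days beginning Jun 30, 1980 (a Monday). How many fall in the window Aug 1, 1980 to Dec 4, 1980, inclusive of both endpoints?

Occurrences land 9·i days after Jun 30, 1980 for i = 0, 1, 2, …
Aug 1, 1980 is 32 days after the start; 32 ÷ 9 = 3 remainder 5; since the remainder is 5, round up to i = 4. First occurrence in the window: #5 on Aug 5, 1980 (4×9 = 36 days in).
Dec 4, 1980 is 157 days after the start; 157 ÷ 9 = 17 remainder 4. Last occurrence in the window: #18 on Nov 30, 1980.
Occurrences #5 through #18: 14 in total.

14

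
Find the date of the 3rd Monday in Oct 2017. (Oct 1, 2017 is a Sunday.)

Oct 16, 2017

Oct 2017 begins on a Sunday, so the first Monday is Oct 2 (1 day later).
The 3rd Monday is 2 weeks later: 2 + 14 = 16.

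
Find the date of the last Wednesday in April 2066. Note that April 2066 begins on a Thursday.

April 2066 begins on a Thursday, so the first Wednesday is April 7 (6 days later).
April 2066 has 30 days. Adding weeks: 7, 14, 21, 28 — the last one ≤ 30 is the 28th.

2066-04-28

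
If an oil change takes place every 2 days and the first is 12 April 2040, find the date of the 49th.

17 July 2040

The 49th occurrence is 48 intervals after the first: 48 × 2 = 96 days after 12 April 2040.
April has 30 days — 18 days to the end of April leaves 78.
May has 31 days (47 left).
June has 30 days (17 left).
17 days into July → 17 July 2040.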